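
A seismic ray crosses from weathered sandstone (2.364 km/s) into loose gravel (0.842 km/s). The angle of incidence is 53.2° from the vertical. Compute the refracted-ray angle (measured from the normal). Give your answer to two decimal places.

Snell's law: sin θ₂ = (V₂/V₁)·sin θ₁ = (0.842/2.364)·sin 53.2° = 0.2852.
θ₂ = arcsin 0.2852 = 16.57° from the normal.

16.57°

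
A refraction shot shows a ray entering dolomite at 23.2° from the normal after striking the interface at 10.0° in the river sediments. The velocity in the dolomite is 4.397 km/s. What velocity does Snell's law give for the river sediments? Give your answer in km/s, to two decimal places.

Snell's law: sin 10.0°/V₁ = sin 23.2°/V₂.
V₁ = V₂·sin 10.0°/sin 23.2° = 4.397 × 0.4408 = 1.94 km/s.

1.94 km/s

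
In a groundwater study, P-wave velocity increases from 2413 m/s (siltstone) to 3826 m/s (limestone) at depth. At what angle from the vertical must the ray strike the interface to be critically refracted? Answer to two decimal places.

39.10°

At critical incidence the refracted ray runs along the interface (θ₂ = 90°), so sin θ_c = V₁/V₂.
θ_c = arcsin(2413/3826) = arcsin 0.6307 = 39.10°.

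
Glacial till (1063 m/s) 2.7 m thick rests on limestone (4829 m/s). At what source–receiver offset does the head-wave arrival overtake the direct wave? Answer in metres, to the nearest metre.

θ_c = arcsin(1063/4829) = 12.72°, so cos θ_c = 0.9755 and tᵢ = 2h cos θ_c/V₁ = 0.0050 s.
At crossover x/V₁ = x/V₂ + tᵢ ⇒ x = tᵢ/(1/V₁ − 1/V₂) = 0.00496/(9.4073e-04 − 2.0708e-04) = 6.75 m.

7 m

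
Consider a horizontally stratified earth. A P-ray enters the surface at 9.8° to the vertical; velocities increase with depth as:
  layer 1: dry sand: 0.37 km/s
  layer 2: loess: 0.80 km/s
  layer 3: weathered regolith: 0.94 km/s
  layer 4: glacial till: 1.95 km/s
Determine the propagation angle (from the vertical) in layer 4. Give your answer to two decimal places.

63.77°

Snell's law across each interface conserves sin θ / V, so sin θ_4 = V_4·sin θ₁/V₁.
sin θ_4 = 1.95 × sin 9.8° / 0.37 = 0.8971.
θ_4 = 63.77° from the vertical.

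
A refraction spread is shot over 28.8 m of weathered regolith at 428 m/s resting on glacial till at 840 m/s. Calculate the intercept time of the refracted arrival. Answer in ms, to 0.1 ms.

θ_c = arcsin(V₁/V₂) = arcsin(428/840) = 30.63°; cos θ_c = 0.8605.
tᵢ = 2h·cos θ_c / V₁ = 2·28.8·0.8605 / 428 = 0.11580 s.

115.8 ms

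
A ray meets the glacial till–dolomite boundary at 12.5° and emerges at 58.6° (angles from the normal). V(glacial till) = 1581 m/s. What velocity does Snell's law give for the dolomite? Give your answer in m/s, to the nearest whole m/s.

6235 m/s

Snell's law: sin 12.5°/V₁ = sin 58.6°/V₂.
V₂ = V₁·sin 58.6°/sin 12.5° = 1581 × 3.9436 = 6234.83 m/s.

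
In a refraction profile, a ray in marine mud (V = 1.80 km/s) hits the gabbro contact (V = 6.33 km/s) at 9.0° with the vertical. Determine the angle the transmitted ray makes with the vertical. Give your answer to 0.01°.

sin θ₁/V₁ = sin θ₂/V₂ ⇒ sin θ₂ = 6.33·sin 9.0°/1.80 = 6.33·0.1564/1.80 = 0.5501.
θ₂ = sin⁻¹(0.5501) = 33.38° (from vertical).

33.38°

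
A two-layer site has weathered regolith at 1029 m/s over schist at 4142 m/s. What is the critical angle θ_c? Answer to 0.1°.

Critical incidence: sin θ_c = V₁/V₂ = 1029/4142 = 0.2484.
θ_c = arcsin 0.2484 = 14.38°.

14.4°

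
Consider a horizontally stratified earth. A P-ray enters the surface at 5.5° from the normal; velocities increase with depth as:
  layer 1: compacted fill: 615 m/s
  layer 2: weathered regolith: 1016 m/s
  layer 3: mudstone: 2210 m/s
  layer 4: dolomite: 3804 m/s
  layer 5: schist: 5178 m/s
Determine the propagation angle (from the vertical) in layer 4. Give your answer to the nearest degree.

36°

Ray parameter p = sin 5.5° / 615 = 1.5585e-04 s/m.
sin θ_4 = p·V_4 = 1.5585e-04 × 3804 = 0.5928.
θ_4 = arcsin 0.5928 = 36.36°.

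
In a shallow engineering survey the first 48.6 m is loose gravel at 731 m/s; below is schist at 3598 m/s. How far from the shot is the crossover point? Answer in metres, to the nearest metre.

119 m

θ_c = arcsin(731/3598) = 11.72°, so cos θ_c = 0.9791 and tᵢ = 2h cos θ_c/V₁ = 0.1302 s.
At crossover x/V₁ = x/V₂ + tᵢ ⇒ x = tᵢ/(1/V₁ − 1/V₂) = 0.13020/(1.3680e-03 − 2.7793e-04) = 119.44 m.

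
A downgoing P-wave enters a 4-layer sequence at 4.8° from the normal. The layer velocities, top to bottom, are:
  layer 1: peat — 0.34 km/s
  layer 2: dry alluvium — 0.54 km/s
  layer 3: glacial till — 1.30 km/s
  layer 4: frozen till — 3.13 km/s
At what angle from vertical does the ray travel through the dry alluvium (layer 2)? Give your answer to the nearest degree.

8°

Ray parameter p = sin 4.8° / 0.34 = 2.4611e-01 s/km.
sin θ_2 = p·V_2 = 2.4611e-01 × 0.54 = 0.1329.
θ_2 = arcsin 0.1329 = 7.64°.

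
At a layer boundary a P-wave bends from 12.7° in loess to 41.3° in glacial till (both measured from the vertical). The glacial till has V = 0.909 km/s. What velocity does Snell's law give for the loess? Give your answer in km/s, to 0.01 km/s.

sin 12.7° = 0.2198; sin 41.3° = 0.6600.
V₁ = V₂·(sin θ₁/sin θ₂) = 0.909·(0.2198/0.6600) = 0.30 km/s.

0.30 km/s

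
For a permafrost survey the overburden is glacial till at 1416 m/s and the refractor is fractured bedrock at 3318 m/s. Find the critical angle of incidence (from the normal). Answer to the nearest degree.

At critical incidence the refracted ray runs along the interface (θ₂ = 90°), so sin θ_c = V₁/V₂.
θ_c = arcsin(1416/3318) = arcsin 0.4268 = 25.26°.

25°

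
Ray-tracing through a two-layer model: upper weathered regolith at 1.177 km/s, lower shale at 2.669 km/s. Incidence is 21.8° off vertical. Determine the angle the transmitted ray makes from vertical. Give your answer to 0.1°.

57.4°

Snell's law: sin θ₂ = (V₂/V₁)·sin θ₁ = (2.669/1.177)·sin 21.8° = 0.8421.
θ₂ = arcsin 0.8421 = 57.37° from the normal.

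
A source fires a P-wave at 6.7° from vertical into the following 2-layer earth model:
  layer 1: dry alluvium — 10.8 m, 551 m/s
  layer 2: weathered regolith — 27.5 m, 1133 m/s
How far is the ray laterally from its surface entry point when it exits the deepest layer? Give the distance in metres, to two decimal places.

8.06 m

Ray parameter p = sin 6.7° / 551 m/s = 2.1174e-04 s/m.
Layer 1: θ = 6.70°; offset = 10.8·tan 6.70° = 1.2687 m.
Layer 2: sin θ = p·1133 = 0.2399 → θ = 13.88°; offset = 27.5·tan 13.88° = 6.7959 m.
Summing the layer offsets gives 8.0646 m.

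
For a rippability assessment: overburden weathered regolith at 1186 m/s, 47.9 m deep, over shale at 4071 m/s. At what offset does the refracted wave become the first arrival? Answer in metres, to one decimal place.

129.3 m

θ_c = arcsin(1186/4071) = 16.94°, so cos θ_c = 0.9566 and tᵢ = 2h cos θ_c/V₁ = 0.0773 s.
At crossover x/V₁ = x/V₂ + tᵢ ⇒ x = tᵢ/(1/V₁ − 1/V₂) = 0.07727/(8.4317e-04 − 2.4564e-04) = 129.32 m.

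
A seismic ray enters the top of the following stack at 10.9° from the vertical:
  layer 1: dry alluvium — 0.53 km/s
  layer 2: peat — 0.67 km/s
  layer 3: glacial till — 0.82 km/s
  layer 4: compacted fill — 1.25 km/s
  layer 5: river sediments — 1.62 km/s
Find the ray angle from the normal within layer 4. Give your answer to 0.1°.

Ray parameter p = sin 10.9° / 0.53 = 3.5678e-01 s/km.
sin θ_4 = p·V_4 = 3.5678e-01 × 1.25 = 0.4460.
θ_4 = 26.49° from the vertical.

26.5°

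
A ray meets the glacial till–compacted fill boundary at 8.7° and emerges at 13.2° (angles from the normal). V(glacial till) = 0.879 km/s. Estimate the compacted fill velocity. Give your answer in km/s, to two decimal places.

1.33 km/s

Snell's law: sin 8.7°/V₁ = sin 13.2°/V₂.
V₂ = V₁·sin 13.2°/sin 8.7° = 0.879 × 1.5096 = 1.33 km/s.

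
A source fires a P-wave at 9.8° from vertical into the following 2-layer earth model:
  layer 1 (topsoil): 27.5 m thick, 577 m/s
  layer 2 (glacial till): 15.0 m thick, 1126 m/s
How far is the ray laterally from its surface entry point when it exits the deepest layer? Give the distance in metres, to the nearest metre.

10 m

Apply Snell's law at each interface; in layer i the horizontal offset is hᵢ·tan θᵢ.
Layer 1: θ = 9.80°; offset = 27.5·tan 9.80° = 4.750 m.
Layer 2: sin θ = 1126·sin 9.8°/577 = 0.3322, θ = 19.40°; offset = 15.0·tan 19.40° = 5.282 m.
Total horizontal offset = 10.032 m.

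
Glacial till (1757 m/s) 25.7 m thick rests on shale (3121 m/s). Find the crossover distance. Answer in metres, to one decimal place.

97.2 m

x_cross = 2h·√((V₂+V₁)/(V₂−V₁)).
(V₂+V₁)/(V₂−V₁) = (3121+1757)/(3121−1757) = 3.5762; √ = 1.8911.
x_cross = 2·25.7·1.8911 = 97.20 m.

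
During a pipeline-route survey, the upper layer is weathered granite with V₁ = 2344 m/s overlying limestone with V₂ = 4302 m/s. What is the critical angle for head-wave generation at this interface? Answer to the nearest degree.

33°

At critical incidence the refracted ray runs along the interface (θ₂ = 90°), so sin θ_c = V₁/V₂.
θ_c = arcsin(2344/4302) = arcsin 0.5449 = 33.02°.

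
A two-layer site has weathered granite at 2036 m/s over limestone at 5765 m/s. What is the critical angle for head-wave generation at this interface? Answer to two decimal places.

20.68°

At critical incidence the refracted ray runs along the interface (θ₂ = 90°), so sin θ_c = V₁/V₂.
θ_c = arcsin(2036/5765) = arcsin 0.3532 = 20.68°.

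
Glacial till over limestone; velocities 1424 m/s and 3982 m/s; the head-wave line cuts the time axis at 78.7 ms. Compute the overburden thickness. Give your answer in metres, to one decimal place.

60.0 m

θ_c = arcsin(1424/3982) = 20.95°; cos θ_c = 0.9339.
tᵢ = 2h cos θ_c/V₁ ⇒ h = tᵢ·V₁/(2 cos θ_c) = 0.0787·1424/(2·0.9339) = 60.00 m.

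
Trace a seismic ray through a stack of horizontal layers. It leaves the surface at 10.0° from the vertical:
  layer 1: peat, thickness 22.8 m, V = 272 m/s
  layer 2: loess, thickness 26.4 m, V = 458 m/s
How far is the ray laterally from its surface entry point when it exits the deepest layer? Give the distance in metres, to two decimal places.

Apply Snell's law at each interface; in layer i the horizontal offset is hᵢ·tan θᵢ.
Layer 1: θ = 10.00°; offset = 22.8·tan 10.00° = 4.0203 m.
Layer 2: sin θ = 458·sin 10.0°/272 = 0.2924, θ = 17.00°; offset = 26.4·tan 17.00° = 8.0719 m.
Summing the layer offsets gives 12.0922 m.

12.09 m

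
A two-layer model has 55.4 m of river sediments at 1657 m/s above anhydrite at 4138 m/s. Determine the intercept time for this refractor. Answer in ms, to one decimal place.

tᵢ = 2h·√(V₂²−V₁²)/(V₁V₂).
√(V₂²−V₁²) = √(4138²−1657²) = 3791.8 m/s.
tᵢ = 2·55.4·3791.8/(1657·4138) = 0.06127 s.

61.3 ms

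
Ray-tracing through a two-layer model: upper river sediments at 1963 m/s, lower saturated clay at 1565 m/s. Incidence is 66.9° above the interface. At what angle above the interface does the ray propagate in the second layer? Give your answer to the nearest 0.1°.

71.8°

Angle from the normal: 90° − 66.9° = 23.1°.
sin θ₁/V₁ = sin θ₂/V₂ ⇒ sin θ₂ = 1565·sin 23.1°/1963 = 1565·0.3923/1963 = 0.3128.
θ₂ = sin⁻¹(0.3128) = 18.23° (from vertical).
From the interface: 90° − 18.23° = 71.77°.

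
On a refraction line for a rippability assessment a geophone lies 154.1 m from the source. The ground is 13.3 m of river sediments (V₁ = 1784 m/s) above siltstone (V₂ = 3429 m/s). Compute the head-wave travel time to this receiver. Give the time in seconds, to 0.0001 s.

t = x/V₂ + 2h·√(V₂²−V₁²)/(V₁V₂).
√(V₂²−V₁²) = √(3429²−1784²) = 2928.4 m/s; delay term = 2·13.3·2928.4/(1784·3429) = 0.01273 s.
t = 154.1/3429 + 0.01273 = 0.05767 s.

0.0577 s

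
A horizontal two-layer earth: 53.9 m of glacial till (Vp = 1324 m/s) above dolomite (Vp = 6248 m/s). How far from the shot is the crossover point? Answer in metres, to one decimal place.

x_cross = 2h·√((V₂+V₁)/(V₂−V₁)).
(V₂+V₁)/(V₂−V₁) = (6248+1324)/(6248−1324) = 1.5378; √ = 1.2401.
x_cross = 2·53.9·1.2401 = 133.68 m.

133.7 m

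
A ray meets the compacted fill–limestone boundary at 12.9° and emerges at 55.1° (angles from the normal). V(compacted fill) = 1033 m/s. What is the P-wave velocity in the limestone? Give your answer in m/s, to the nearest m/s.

3795 m/s

Snell's law: sin 12.9°/V₁ = sin 55.1°/V₂.
V₂ = V₁·sin 55.1°/sin 12.9° = 1033 × 3.6737 = 3794.92 m/s.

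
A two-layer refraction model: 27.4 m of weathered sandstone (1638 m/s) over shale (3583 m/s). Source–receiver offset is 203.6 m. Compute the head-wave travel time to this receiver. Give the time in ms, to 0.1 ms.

86.6 ms

t = x/V₂ + 2h·√(V₂²−V₁²)/(V₁V₂).
√(V₂²−V₁²) = √(3583²−1638²) = 3186.7 m/s; delay term = 2·27.4·3186.7/(1638·3583) = 0.02975 s.
t = 203.6/3583 + 0.02975 = 0.08658 s.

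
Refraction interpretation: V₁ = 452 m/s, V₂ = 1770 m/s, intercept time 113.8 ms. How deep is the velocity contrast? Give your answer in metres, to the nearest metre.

27 m

θ_c = arcsin(452/1770) = 14.80°; cos θ_c = 0.9668.
tᵢ = 2h cos θ_c/V₁ ⇒ h = tᵢ·V₁/(2 cos θ_c) = 0.1138·452/(2·0.9668) = 26.60 m.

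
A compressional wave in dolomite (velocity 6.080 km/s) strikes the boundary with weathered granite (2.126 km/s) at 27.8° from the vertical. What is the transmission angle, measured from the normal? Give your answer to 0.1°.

9.4°

Snell's law: sin θ₂ = (V₂/V₁)·sin θ₁ = (2.126/6.080)·sin 27.8° = 0.1631.
θ₂ = arcsin 0.1631 = 9.39° from the normal.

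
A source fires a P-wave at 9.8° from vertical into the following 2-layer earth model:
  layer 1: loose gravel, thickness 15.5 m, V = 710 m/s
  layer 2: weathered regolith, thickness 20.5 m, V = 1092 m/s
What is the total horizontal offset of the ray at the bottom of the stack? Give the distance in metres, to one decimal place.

8.2 m

Apply Snell's law at each interface; in layer i the horizontal offset is hᵢ·tan θᵢ.
Layer 1: θ = 9.80°; offset = 15.5·tan 9.80° = 2.677 m.
Layer 2: sin θ = 1092·sin 9.8°/710 = 0.2618, θ = 15.18°; offset = 20.5·tan 15.18° = 5.561 m.
Σ offsets = 8.238 m.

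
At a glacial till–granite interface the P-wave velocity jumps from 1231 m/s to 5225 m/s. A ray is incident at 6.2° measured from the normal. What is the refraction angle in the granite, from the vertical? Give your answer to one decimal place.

sin θ₁/V₁ = sin θ₂/V₂ ⇒ sin θ₂ = 5225·sin 6.2°/1231 = 5225·0.1080/1231 = 0.4584.
θ₂ = arcsin 0.4584 = 27.28° from the normal.

27.3°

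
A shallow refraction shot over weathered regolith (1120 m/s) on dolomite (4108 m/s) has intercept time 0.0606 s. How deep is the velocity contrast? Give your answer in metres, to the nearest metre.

θ_c = arcsin(1120/4108) = 15.82°; cos θ_c = 0.9621.
tᵢ = 2h cos θ_c/V₁ ⇒ h = tᵢ·V₁/(2 cos θ_c) = 0.0606·1120/(2·0.9621) = 35.27 m.

35 m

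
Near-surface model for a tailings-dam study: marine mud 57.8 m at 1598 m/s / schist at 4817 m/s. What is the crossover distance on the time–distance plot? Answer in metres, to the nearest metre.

163 m

θ_c = arcsin(1598/4817) = 19.37°, so cos θ_c = 0.9434 and tᵢ = 2h cos θ_c/V₁ = 0.0682 s.
At crossover x/V₁ = x/V₂ + tᵢ ⇒ x = tᵢ/(1/V₁ − 1/V₂) = 0.06824/(6.2578e-04 − 2.0760e-04) = 163.19 m.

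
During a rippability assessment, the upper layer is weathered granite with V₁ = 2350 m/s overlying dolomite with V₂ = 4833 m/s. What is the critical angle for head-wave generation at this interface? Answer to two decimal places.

At critical incidence the refracted ray runs along the interface (θ₂ = 90°), so sin θ_c = V₁/V₂.
θ_c = arcsin(2350/4833) = arcsin 0.4862 = 29.09°.

29.09°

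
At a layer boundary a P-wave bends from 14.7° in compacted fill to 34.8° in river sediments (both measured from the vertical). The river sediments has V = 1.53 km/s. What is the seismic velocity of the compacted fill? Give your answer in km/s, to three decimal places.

0.680 km/s

Snell's law: sin 14.7°/V₁ = sin 34.8°/V₂.
V₁ = V₂·sin 14.7°/sin 34.8° = 1.53 × 0.4446 = 0.680 km/s.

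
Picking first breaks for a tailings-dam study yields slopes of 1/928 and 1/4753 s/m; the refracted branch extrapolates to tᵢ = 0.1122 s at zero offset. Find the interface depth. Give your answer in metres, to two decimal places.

53.08 m

θ_c = arcsin(928/4753) = 11.26°; cos θ_c = 0.9808.
tᵢ = 2h cos θ_c/V₁ ⇒ h = tᵢ·V₁/(2 cos θ_c) = 0.1122·928/(2·0.9808) = 53.08 m.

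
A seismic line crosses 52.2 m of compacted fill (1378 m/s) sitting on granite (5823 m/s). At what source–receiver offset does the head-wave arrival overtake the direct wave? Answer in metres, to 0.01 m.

132.88 m

θ_c = arcsin(1378/5823) = 13.69°, so cos θ_c = 0.9716 and tᵢ = 2h cos θ_c/V₁ = 0.0736 s.
At crossover x/V₁ = x/V₂ + tᵢ ⇒ x = tᵢ/(1/V₁ − 1/V₂) = 0.07361/(7.2569e-04 − 1.7173e-04) = 132.88 m.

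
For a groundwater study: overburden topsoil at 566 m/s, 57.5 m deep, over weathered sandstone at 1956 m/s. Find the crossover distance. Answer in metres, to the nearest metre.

155 m

x_cross = 2h·√((V₂+V₁)/(V₂−V₁)).
(V₂+V₁)/(V₂−V₁) = (1956+566)/(1956−566) = 1.8144; √ = 1.3470.
x_cross = 2·57.5·1.3470 = 154.90 m.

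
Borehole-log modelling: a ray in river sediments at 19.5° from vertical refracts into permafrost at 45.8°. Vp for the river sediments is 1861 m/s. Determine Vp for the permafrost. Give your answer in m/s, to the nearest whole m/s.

Snell's law: sin 19.5°/V₁ = sin 45.8°/V₂.
V₂ = V₁·sin 45.8°/sin 19.5° = 1861 × 2.1477 = 3996.83 m/s.

3997 m/s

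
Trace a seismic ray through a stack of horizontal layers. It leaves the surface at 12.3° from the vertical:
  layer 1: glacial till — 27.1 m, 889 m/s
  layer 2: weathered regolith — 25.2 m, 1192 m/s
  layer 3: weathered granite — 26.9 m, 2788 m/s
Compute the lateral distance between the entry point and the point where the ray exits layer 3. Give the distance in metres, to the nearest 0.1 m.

37.6 m

Apply Snell's law at each interface; in layer i the horizontal offset is hᵢ·tan θᵢ.
Layer 1: θ = 12.30°; offset = 27.1·tan 12.30° = 5.909 m.
Layer 2: sin θ = 1192·sin 12.3°/889 = 0.2856, θ = 16.60°; offset = 25.2·tan 16.60° = 7.511 m.
Layer 3: sin θ = 2788·sin 12.3°/889 = 0.6681, θ = 41.92°; offset = 26.9·tan 41.92° = 24.153 m.
Total horizontal offset = 37.572 m.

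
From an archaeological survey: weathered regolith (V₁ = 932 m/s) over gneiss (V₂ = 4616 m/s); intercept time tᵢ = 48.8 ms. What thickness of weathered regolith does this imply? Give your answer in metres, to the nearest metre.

23 m

h = tᵢ·V₁·V₂ / (2·√(V₂²−V₁²)).
√(V₂²−V₁²) = √(4616² − 932²) = 4520.9 m/s.
h = 0.0488 s × 932 × 4616 / (2 × 4520.9) = 23.22 m.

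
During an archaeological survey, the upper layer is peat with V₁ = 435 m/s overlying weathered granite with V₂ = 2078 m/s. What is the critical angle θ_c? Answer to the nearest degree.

12°

Critical incidence: sin θ_c = V₁/V₂ = 435/2078 = 0.2093.
θ_c = arcsin 0.2093 = 12.08°.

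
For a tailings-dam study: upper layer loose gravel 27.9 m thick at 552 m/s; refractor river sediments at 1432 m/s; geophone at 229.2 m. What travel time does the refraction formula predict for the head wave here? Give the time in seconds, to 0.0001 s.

0.2533 s

t = x/V₂ + 2h·√(V₂²−V₁²)/(V₁V₂).
√(V₂²−V₁²) = √(1432²−552²) = 1321.3 m/s; delay term = 2·27.9·1321.3/(552·1432) = 0.09327 s.
t = 229.2/1432 + 0.09327 = 0.25333 s.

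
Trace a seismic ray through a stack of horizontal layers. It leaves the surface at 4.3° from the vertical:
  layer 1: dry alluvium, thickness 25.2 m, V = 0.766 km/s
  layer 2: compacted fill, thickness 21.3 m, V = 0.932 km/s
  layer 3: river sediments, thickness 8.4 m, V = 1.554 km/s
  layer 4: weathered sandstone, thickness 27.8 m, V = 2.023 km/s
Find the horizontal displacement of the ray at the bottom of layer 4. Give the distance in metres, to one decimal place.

10.8 m

Apply Snell's law at each interface; in layer i the horizontal offset is hᵢ·tan θᵢ.
Layer 1: θ = 4.30°; offset = 25.2·tan 4.30° = 1.895 m.
Layer 2: sin θ = 0.932·sin 4.3°/0.766 = 0.0912, θ = 5.23°; offset = 21.3·tan 5.23° = 1.951 m.
Layer 3: sin θ = 1.554·sin 4.3°/0.766 = 0.1521, θ = 8.75°; offset = 8.4·tan 8.75° = 1.293 m.
Layer 4: sin θ = 2.023·sin 4.3°/0.766 = 0.1980, θ = 11.42°; offset = 27.8·tan 11.42° = 5.616 m.
Total horizontal offset = 10.755 m.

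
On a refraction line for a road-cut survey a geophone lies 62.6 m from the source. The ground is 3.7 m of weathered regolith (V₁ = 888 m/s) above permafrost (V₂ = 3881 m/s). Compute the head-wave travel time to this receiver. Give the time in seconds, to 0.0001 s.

0.0242 s

t = x/V₂ + 2h·√(V₂²−V₁²)/(V₁V₂).
√(V₂²−V₁²) = √(3881²−888²) = 3778.0 m/s; delay term = 2·3.7·3778.0/(888·3881) = 0.00811 s.
t = 62.6/3881 + 0.00811 = 0.02424 s.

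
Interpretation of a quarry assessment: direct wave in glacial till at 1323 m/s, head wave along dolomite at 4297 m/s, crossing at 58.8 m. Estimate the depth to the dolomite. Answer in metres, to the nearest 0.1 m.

x_cross = 2h·√((V₂+V₁)/(V₂−V₁)) → h = x_cross / (2·√((V₂+V₁)/(V₂−V₁))).
√((V₂+V₁)/(V₂−V₁)) = √((4297+1323)/(4297−1323)) = 1.3747.
h = 58.8 / (2·1.3747) = 21.39 m.

21.4 m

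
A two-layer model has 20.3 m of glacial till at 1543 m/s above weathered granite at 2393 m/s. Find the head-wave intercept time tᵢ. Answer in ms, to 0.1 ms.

tᵢ = 2h·√(V₂²−V₁²)/(V₁V₂).
√(V₂²−V₁²) = √(2393²−1543²) = 1829.1 m/s.
tᵢ = 2·20.3·1829.1/(1543·2393) = 0.02011 s.

20.1 ms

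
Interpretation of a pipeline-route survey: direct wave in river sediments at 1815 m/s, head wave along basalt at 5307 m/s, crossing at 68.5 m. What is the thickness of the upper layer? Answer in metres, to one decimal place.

24.0 m

x_cross = 2h·√((V₂+V₁)/(V₂−V₁)) → h = x_cross / (2·√((V₂+V₁)/(V₂−V₁))).
√((V₂+V₁)/(V₂−V₁)) = √((5307+1815)/(5307−1815)) = 1.4281.
h = 68.5 / (2·1.4281) = 23.98 m.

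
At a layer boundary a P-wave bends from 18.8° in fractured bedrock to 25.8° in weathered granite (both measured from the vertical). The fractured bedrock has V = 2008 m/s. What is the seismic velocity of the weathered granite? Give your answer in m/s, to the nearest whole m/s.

sin 18.8° = 0.3223; sin 25.8° = 0.4352.
V₂ = V₁·(sin θ₂/sin θ₁) = 2008·(0.4352/0.3223) = 2711.87 m/s.

2712 m/s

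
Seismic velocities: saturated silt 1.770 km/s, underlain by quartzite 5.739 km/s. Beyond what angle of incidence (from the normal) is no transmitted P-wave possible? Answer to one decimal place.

18.0°

Critical incidence: sin θ_c = V₁/V₂ = 1.770/5.739 = 0.3084.
θ_c = arcsin 0.3084 = 17.96°.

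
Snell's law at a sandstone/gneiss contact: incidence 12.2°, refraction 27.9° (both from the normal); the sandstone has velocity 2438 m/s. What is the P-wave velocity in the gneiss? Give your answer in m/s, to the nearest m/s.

Snell's law: sin 12.2°/V₁ = sin 27.9°/V₂.
V₂ = V₁·sin 27.9°/sin 12.2° = 2438 × 2.2143 = 5398.39 m/s.

5398 m/s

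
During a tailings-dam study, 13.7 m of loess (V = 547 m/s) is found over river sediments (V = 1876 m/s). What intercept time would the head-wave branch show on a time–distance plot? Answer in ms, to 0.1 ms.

47.9 ms

θ_c = arcsin(V₁/V₂) = arcsin(547/1876) = 16.95°; cos θ_c = 0.9565.
tᵢ = 2h·cos θ_c / V₁ = 2·13.7·0.9565 / 547 = 0.04791 s.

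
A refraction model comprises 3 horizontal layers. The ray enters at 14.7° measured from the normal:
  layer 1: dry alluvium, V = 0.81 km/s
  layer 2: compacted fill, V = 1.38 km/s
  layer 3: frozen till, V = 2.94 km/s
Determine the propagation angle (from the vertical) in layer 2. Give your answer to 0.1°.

25.6°

Ray parameter p = sin 14.7° / 0.81 = 3.1328e-01 s/km.
sin θ_2 = p·V_2 = 3.1328e-01 × 1.38 = 0.4323.
θ_2 = 25.62° from the vertical.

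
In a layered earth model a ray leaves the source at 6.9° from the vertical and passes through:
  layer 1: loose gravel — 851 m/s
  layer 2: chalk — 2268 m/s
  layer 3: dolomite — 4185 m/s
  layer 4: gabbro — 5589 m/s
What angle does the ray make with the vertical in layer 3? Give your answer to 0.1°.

Ray parameter p = sin 6.9° / 851 = 1.4117e-04 s/m.
sin θ_3 = p·V_3 = 1.4117e-04 × 4185 = 0.5908.
θ_3 = 36.21° from the vertical.

36.2°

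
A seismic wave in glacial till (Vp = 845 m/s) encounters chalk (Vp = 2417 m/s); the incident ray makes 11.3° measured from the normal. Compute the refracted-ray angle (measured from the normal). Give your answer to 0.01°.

Snell's law: sin θ₂ = (V₂/V₁)·sin θ₁ = (2417/845)·sin 11.3° = 0.5605.
θ₂ = sin⁻¹(0.5605) = 34.09° (from vertical).

34.09°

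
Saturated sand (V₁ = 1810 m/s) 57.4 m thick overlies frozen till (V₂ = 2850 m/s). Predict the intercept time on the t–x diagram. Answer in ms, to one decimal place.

tᵢ = 2h·√(V₂²−V₁²)/(V₁V₂).
√(V₂²−V₁²) = √(2850²−1810²) = 2201.5 m/s.
tᵢ = 2·57.4·2201.5/(1810·2850) = 0.04899 s.

49.0 ms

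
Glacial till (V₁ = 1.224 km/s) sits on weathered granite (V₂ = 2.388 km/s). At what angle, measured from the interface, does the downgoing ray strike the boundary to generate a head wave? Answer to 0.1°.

At critical incidence the refracted ray runs along the interface (θ₂ = 90°), so sin θ_c = V₁/V₂.
θ_c = arcsin(1.224/2.388) = arcsin 0.5126 = 30.83°.
Measured from the interface: 90° − 30.83° = 59.17°.

59.2°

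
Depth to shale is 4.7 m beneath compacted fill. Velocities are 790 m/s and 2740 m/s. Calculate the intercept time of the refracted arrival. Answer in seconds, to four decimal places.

0.0114 s

tᵢ = 2h·√(V₂²−V₁²)/(V₁V₂).
√(V₂²−V₁²) = √(2740²−790²) = 2623.6 m/s.
tᵢ = 2·4.7·2623.6/(790·2740) = 0.01139 s.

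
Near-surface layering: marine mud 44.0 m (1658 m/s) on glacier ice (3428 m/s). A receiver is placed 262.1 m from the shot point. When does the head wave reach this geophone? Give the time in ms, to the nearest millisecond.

θ_c = arcsin(V₁/V₂) = arcsin(1658/3428) = 28.92°, cos θ_c = 0.8753.
Intercept time tᵢ = 2h cos θ_c / V₁ = 2·44.0·0.8753/1658 = 0.04645 s.
t = x/V₂ + tᵢ = 262.1/3428 + 0.04645 = 0.12291 s.

123 ms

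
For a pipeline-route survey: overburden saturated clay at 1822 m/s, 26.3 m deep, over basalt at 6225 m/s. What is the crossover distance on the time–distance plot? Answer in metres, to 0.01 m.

71.11 m

θ_c = arcsin(1822/6225) = 17.02°, so cos θ_c = 0.9562 and tᵢ = 2h cos θ_c/V₁ = 0.0276 s.
At crossover x/V₁ = x/V₂ + tᵢ ⇒ x = tᵢ/(1/V₁ − 1/V₂) = 0.02761/(5.4885e-04 − 1.6064e-04) = 71.11 m.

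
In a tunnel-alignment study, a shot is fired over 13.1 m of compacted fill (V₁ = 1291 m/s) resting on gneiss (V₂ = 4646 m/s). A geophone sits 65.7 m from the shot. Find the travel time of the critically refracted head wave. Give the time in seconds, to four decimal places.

0.0336 s

θ_c = arcsin(V₁/V₂) = arcsin(1291/4646) = 16.13°, cos θ_c = 0.9606.
Intercept time tᵢ = 2h cos θ_c / V₁ = 2·13.1·0.9606/1291 = 0.01950 s.
t = x/V₂ + tᵢ = 65.7/4646 + 0.01950 = 0.03364 s.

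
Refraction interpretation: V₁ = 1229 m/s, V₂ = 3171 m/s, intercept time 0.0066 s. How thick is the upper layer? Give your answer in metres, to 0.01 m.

4.40 m

h = tᵢ·V₁·V₂ / (2·√(V₂²−V₁²)).
√(V₂²−V₁²) = √(3171² − 1229²) = 2923.1 m/s.
h = 0.0066 s × 1229 × 3171 / (2 × 2923.1) = 4.40 m.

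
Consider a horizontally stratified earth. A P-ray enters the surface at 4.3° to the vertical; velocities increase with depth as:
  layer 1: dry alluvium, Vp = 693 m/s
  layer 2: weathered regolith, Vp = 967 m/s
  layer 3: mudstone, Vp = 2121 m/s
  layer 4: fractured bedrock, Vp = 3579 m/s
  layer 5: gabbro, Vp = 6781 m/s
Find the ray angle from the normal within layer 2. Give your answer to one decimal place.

Snell's law across each interface conserves sin θ / V, so sin θ_2 = V_2·sin θ₁/V₁.
sin θ_2 = 967 × sin 4.3° / 693 = 0.1046.
θ_2 = 6.01° from the vertical.

6.0°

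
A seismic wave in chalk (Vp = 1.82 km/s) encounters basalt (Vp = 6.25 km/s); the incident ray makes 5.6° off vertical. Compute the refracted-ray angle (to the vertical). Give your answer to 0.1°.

Snell's law: sin θ₂ = (V₂/V₁)·sin θ₁ = (6.25/1.82)·sin 5.6° = 0.3351.
θ₂ = sin⁻¹(0.3351) = 19.58° (from vertical).

19.6°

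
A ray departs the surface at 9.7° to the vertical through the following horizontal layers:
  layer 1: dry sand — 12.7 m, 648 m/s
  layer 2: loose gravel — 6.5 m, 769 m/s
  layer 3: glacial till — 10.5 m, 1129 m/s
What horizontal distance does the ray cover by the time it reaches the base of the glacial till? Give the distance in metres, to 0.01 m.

Apply Snell's law at each interface; in layer i the horizontal offset is hᵢ·tan θᵢ.
Layer 1: θ = 9.70°; offset = 12.7·tan 9.70° = 2.1709 m.
Layer 2: sin θ = 769·sin 9.7°/648 = 0.2000, θ = 11.53°; offset = 6.5·tan 11.53° = 1.3265 m.
Layer 3: sin θ = 1129·sin 9.7°/648 = 0.2936, θ = 17.07°; offset = 10.5·tan 17.07° = 3.2244 m.
Σ offsets = 6.7217 m.

6.72 m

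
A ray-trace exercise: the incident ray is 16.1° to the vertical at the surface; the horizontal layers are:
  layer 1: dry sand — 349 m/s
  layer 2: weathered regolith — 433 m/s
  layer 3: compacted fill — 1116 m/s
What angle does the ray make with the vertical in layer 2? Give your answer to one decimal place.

Ray parameter p = sin 16.1° / 349 = 7.9460e-04 s/m.
sin θ_2 = p·V_2 = 7.9460e-04 × 433 = 0.3441.
θ_2 = arcsin 0.3441 = 20.12°.

20.1°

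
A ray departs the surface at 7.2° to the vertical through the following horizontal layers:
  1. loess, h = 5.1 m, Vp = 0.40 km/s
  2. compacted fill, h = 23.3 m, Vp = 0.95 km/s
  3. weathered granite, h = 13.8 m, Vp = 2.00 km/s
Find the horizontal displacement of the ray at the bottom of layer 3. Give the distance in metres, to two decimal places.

19.01 m

Ray parameter p = sin 7.2° / 0.40 km/s = 3.1333e-01 s/km.
Layer 1: θ = 7.20°; offset = 5.1·tan 7.20° = 0.6443 m.
Layer 2: sin θ = p·0.95 = 0.2977 → θ = 17.32°; offset = 23.3·tan 17.32° = 7.2649 m.
Layer 3: sin θ = p·2.00 = 0.6267 → θ = 38.80°; offset = 13.8·tan 38.80° = 11.0973 m.
Summing the layer offsets gives 19.0065 m.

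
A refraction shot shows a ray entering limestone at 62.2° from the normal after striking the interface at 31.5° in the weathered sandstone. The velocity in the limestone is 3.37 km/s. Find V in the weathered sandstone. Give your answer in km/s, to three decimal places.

1.991 km/s

sin 31.5° = 0.5225; sin 62.2° = 0.8846.
V₁ = V₂·(sin θ₁/sin θ₂) = 3.37·(0.5225/0.8846) = 1.991 km/s.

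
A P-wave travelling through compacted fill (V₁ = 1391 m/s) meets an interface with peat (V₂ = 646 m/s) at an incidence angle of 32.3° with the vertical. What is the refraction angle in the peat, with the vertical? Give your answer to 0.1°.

Snell's law: sin θ₂ = (V₂/V₁)·sin θ₁ = (646/1391)·sin 32.3° = 0.2482.
θ₂ = arcsin 0.2482 = 14.37° from the normal.

14.4°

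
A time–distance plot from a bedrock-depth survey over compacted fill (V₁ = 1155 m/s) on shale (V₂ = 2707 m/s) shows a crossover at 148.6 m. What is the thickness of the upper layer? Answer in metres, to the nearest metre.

47 m

x_cross = 2h·√((V₂+V₁)/(V₂−V₁)) → h = x_cross / (2·√((V₂+V₁)/(V₂−V₁))).
√((V₂+V₁)/(V₂−V₁)) = √((2707+1155)/(2707−1155)) = 1.5775.
h = 148.6 / (2·1.5775) = 47.10 m.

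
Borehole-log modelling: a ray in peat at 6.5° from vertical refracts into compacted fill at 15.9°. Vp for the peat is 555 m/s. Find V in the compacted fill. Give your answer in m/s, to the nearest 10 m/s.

Snell's law: sin 6.5°/V₁ = sin 15.9°/V₂.
V₂ = V₁·sin 15.9°/sin 6.5° = 555 × 2.4201 = 1343.14 m/s.

1340 m/s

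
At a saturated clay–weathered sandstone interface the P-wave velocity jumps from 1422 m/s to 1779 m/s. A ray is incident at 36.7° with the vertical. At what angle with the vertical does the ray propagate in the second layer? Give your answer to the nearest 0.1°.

Snell's law: sin θ₂ = (V₂/V₁)·sin θ₁ = (1779/1422)·sin 36.7° = 0.7477.
θ₂ = arcsin 0.7477 = 48.39° from the normal.

48.4°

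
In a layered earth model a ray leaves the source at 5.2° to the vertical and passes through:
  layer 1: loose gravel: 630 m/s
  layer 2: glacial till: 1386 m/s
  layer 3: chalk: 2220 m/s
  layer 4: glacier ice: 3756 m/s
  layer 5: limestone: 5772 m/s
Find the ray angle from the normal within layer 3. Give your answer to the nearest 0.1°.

Snell's law across each interface conserves sin θ / V, so sin θ_3 = V_3·sin θ₁/V₁.
sin θ_3 = 2220 × sin 5.2° / 630 = 0.3194.
θ_3 = 18.62° from the vertical.

18.6°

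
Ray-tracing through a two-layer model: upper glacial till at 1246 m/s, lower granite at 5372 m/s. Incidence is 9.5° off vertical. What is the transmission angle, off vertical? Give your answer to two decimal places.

45.36°

sin θ₁/V₁ = sin θ₂/V₂ ⇒ sin θ₂ = 5372·sin 9.5°/1246 = 5372·0.1650/1246 = 0.7116.
θ₂ = sin⁻¹(0.7116) = 45.36° (from vertical).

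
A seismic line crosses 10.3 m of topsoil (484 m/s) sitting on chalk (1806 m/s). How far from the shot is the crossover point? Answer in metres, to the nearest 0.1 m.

27.1 m

θ_c = arcsin(484/1806) = 15.55°, so cos θ_c = 0.9634 and tᵢ = 2h cos θ_c/V₁ = 0.0410 s.
At crossover x/V₁ = x/V₂ + tᵢ ⇒ x = tᵢ/(1/V₁ − 1/V₂) = 0.04101/(2.0661e-03 − 5.5371e-04) = 27.11 m.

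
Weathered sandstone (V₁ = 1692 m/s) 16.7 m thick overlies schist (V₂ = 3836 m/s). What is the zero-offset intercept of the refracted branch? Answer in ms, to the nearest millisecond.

18 ms

θ_c = arcsin(V₁/V₂) = arcsin(1692/3836) = 26.17°; cos θ_c = 0.8975.
tᵢ = 2h·cos θ_c / V₁ = 2·16.7·0.8975 / 1692 = 0.01772 s.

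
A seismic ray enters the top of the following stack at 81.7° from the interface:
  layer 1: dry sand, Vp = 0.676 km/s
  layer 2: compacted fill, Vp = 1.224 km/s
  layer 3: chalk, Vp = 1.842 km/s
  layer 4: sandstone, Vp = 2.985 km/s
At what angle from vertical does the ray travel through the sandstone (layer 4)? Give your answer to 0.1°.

39.6°

From the normal: θ₁ = 90° − 81.7° = 8.3°.
Snell's law across each interface conserves sin θ / V, so sin θ_4 = V_4·sin θ₁/V₁.
sin θ_4 = 2.985 × sin 8.3° / 0.676 = 0.6374.
θ_4 = 39.60° from the vertical.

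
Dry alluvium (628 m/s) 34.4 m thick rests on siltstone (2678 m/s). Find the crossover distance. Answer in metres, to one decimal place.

x_cross = 2h·√((V₂+V₁)/(V₂−V₁)).
(V₂+V₁)/(V₂−V₁) = (2678+628)/(2678−628) = 1.6127; √ = 1.2699.
x_cross = 2·34.4·1.2699 = 87.37 m.

87.4 m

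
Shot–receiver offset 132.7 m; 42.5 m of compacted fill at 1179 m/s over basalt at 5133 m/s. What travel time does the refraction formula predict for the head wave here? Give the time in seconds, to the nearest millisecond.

0.096 s

θ_c = arcsin(V₁/V₂) = arcsin(1179/5133) = 13.28°, cos θ_c = 0.9733.
Intercept time tᵢ = 2h cos θ_c / V₁ = 2·42.5·0.9733/1179 = 0.07017 s.
t = x/V₂ + tᵢ = 132.7/5133 + 0.07017 = 0.09602 s.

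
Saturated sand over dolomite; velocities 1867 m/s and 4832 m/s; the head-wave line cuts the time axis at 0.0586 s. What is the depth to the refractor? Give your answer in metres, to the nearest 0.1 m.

59.3 m

θ_c = arcsin(1867/4832) = 22.73°; cos θ_c = 0.9223.
tᵢ = 2h cos θ_c/V₁ ⇒ h = tᵢ·V₁/(2 cos θ_c) = 0.0586·1867/(2·0.9223) = 59.31 m.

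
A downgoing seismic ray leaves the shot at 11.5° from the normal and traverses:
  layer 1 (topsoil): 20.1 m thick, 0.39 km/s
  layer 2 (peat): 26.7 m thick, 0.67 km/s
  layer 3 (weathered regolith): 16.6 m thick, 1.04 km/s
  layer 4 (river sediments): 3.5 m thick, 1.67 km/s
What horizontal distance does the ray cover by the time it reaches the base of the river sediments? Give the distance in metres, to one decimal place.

30.0 m

Apply Snell's law at each interface; in layer i the horizontal offset is hᵢ·tan θᵢ.
Layer 1: θ = 11.50°; offset = 20.1·tan 11.50° = 4.089 m.
Layer 2: sin θ = 0.67·sin 11.5°/0.39 = 0.3425, θ = 20.03°; offset = 26.7·tan 20.03° = 9.734 m.
Layer 3: sin θ = 1.04·sin 11.5°/0.39 = 0.5316, θ = 32.12°; offset = 16.6·tan 32.12° = 10.420 m.
Layer 4: sin θ = 1.67·sin 11.5°/0.39 = 0.8537, θ = 58.62°; offset = 3.5·tan 58.62° = 5.738 m.
Total horizontal offset = 29.981 m.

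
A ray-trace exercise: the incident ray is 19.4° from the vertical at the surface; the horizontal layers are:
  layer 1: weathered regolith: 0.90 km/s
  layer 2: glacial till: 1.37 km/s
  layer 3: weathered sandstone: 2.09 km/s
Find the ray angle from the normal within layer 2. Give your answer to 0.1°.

Ray parameter p = sin 19.4° / 0.90 = 3.6907e-01 s/km.
sin θ_2 = p·V_2 = 3.6907e-01 × 1.37 = 0.5056.
θ_2 = 30.37° from the vertical.

30.4°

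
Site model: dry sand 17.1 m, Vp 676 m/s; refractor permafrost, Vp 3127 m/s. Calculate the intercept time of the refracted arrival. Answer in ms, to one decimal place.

49.4 ms

θ_c = arcsin(V₁/V₂) = arcsin(676/3127) = 12.48°; cos θ_c = 0.9764.
tᵢ = 2h·cos θ_c / V₁ = 2·17.1·0.9764 / 676 = 0.04940 s.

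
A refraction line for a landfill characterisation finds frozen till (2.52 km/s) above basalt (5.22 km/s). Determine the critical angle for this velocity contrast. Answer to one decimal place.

28.9°

At critical incidence the refracted ray runs along the interface (θ₂ = 90°), so sin θ_c = V₁/V₂.
θ_c = arcsin(2.52/5.22) = arcsin 0.4828 = 28.87°.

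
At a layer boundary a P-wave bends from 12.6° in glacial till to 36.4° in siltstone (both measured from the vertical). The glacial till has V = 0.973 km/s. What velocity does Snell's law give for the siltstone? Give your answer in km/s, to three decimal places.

Snell's law: sin 12.6°/V₁ = sin 36.4°/V₂.
V₂ = V₁·sin 36.4°/sin 12.6° = 0.973 × 2.7203 = 2.647 km/s.

2.647 km/s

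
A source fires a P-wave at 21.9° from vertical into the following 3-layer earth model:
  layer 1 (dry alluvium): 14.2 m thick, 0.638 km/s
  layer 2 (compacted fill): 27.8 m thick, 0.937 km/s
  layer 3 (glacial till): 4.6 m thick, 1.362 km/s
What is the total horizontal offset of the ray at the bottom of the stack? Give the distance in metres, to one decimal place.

30.0 m

Apply Snell's law at each interface; in layer i the horizontal offset is hᵢ·tan θᵢ.
Layer 1: θ = 21.90°; offset = 14.2·tan 21.90° = 5.708 m.
Layer 2: sin θ = 0.937·sin 21.9°/0.638 = 0.5478, θ = 33.22°; offset = 27.8·tan 33.22° = 18.203 m.
Layer 3: sin θ = 1.362·sin 21.9°/0.638 = 0.7963, θ = 52.77°; offset = 4.6·tan 52.77° = 6.055 m.
Total horizontal offset = 29.965 m.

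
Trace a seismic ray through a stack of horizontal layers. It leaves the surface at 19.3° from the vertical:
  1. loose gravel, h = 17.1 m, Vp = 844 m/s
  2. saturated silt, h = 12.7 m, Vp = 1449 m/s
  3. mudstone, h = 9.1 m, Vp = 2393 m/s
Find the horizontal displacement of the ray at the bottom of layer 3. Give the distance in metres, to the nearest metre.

39 m

Apply Snell's law at each interface; in layer i the horizontal offset is hᵢ·tan θᵢ.
Layer 1: θ = 19.30°; offset = 17.1·tan 19.30° = 5.988 m.
Layer 2: sin θ = 1449·sin 19.3°/844 = 0.5674, θ = 34.57°; offset = 12.7·tan 34.57° = 8.752 m.
Layer 3: sin θ = 2393·sin 19.3°/844 = 0.9371, θ = 69.57°; offset = 9.1·tan 69.57° = 24.432 m.
Σ offsets = 39.172 m.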